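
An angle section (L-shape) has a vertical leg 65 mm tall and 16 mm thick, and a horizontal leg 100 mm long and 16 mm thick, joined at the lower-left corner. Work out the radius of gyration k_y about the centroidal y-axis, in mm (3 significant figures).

Split into non-overlapping primitives; take the origin at the lower-left of the bounding box.
Vertical leg: 16 × 65, A = 1 040 mm², x = 8 mm, Ī = 22 187 mm⁴.
Horizontal leg (remainder): 84 × 16, A = 1 344 mm², x = 58 mm, Ī = 790 272 mm⁴.
Centroid: x̄ = ΣA·x / ΣA = 36.188 mm.
Transfer each piece to the centroidal y-axis using Ī + A·d² with d = x − 36.188:
  vertical leg: d = -28.188 mm → contributes +848 528 mm⁴
  horizontal leg (remainder): d = 21.812 mm → contributes +1 429 703 mm⁴
Total I = 2 278 230 mm⁴.
Radius of gyration: k = √(I/A) = √(2 278 230 / 2 384) = 30.913 mm.

k_y ≈ 30.9 mm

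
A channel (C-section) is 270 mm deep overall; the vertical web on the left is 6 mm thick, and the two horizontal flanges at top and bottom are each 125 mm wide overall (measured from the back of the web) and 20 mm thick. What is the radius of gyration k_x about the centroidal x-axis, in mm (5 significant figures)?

k_x ≈ 115.00 mm

Break the section into simple shapes (no overlaps), measuring from the bottom-left corner of the bounding box.
Web: 6 × 270, A = 1 620 mm², y = 135 mm, Ī = 9 841 500 mm⁴.
Top flange (beyond web): 119 × 20, A = 2 380 mm², y = 260 mm, Ī = 79333.33 mm⁴.
Bottom flange (beyond web): 119 × 20, A = 2 380 mm², y = 10 mm, Ī = 79333.33 mm⁴.
By symmetry the centroid is at mid-height, ȳ = 135 mm.
Transfer each piece to the centroidal x-axis using Ī + A·d² with d = y − 135:
  web: d = 0 mm → contributes +9 841 500 mm⁴
  top flange (beyond web): d = 125 mm → contributes +37 266 833 mm⁴
  bottom flange (beyond web): d = -125 mm → contributes +37 266 833 mm⁴
Total I = 84 375 167 mm⁴.
Radius of gyration: k = √(I/A) = √(84 375 167 / 6 380) = 114.9998 mm.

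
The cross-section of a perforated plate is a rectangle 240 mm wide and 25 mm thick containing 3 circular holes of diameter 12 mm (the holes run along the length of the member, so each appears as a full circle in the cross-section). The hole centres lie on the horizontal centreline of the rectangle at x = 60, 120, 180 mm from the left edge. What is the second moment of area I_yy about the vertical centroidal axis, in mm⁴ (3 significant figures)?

I_yy ≈ 2.80 × 10⁷ mm⁴

Treat the section as a set of non-overlapping primitives; coordinates are from the bounding-box lower-left.
Plate: 240 × 25, A = 6 000 mm², x = 120 mm, Ī = 28 800 000 mm⁴.
Hole 1 (subtracted): ⌀12, A = 113.1 mm², x = 60 mm, Ī = 1017.9 mm⁴.
Hole 2 (subtracted): ⌀12, A = 113.1 mm², x = 120 mm, Ī = 1017.9 mm⁴.
Hole 3 (subtracted): ⌀12, A = 113.1 mm², x = 180 mm, Ī = 1017.9 mm⁴.
By symmetry the centroid is at mid-width, x̄ = 120 mm.
Transfer each piece to the vertical centroidal axis using Ī + A·d² with d = x − 120:
  plate: d = 0 mm → contributes +28 800 000 mm⁴
  hole 1: d = -60 mm → contributes −408 168 mm⁴
  hole 2: d = 0 mm → contributes −1017.9 mm⁴
  hole 3: d = 60 mm → contributes −408 168 mm⁴
Total I = 27 982 646 mm⁴.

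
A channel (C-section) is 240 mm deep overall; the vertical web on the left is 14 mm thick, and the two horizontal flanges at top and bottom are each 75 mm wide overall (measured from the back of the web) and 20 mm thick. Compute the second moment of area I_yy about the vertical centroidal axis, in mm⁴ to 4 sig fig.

Split into non-overlapping primitives; take the origin at the lower-left of the bounding box.
Web: 14 × 240, A = 3 360 mm², x = 7 mm, Ī = 54 880 mm⁴.
Top flange (beyond web): 61 × 20, A = 1 220 mm², x = 44.5 mm, Ī = 378 302 mm⁴.
Bottom flange (beyond web): 61 × 20, A = 1 220 mm², x = 44.5 mm, Ī = 378 302 mm⁴.
Centroid: x̄ = ΣA·x / ΣA = 22.7759 mm.
Transfer each piece to the vertical centroidal axis using Ī + A·d² with d = x − 22.7759:
  web: d = -15.7759 mm → contributes +891 109 mm⁴
  top flange (beyond web): d = 21.7241 mm → contributes +954 066 mm⁴
  bottom flange (beyond web): d = 21.7241 mm → contributes +954 066 mm⁴
Total I = 2 799 242 mm⁴.

I_yy ≈ 2.799 × 10⁶ mm⁴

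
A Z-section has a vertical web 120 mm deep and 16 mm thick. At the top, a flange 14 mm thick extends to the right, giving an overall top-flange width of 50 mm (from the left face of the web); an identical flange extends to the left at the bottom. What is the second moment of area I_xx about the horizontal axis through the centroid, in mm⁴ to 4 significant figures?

Split into non-overlapping primitives; take the origin at the lower-left of the bounding box.
Web: 16 × 120, A = 1 920 mm², y = 60 mm, Ī = 2 304 000 mm⁴.
Top flange (beyond web): 34 × 14, A = 476 mm², y = 113 mm, Ī = 7774.67 mm⁴.
Bottom flange (beyond web): 34 × 14, A = 476 mm², y = 7 mm, Ī = 7774.67 mm⁴.
Centroid: ȳ = ΣA·y / ΣA = 60 mm.
Transfer each piece to the horizontal axis through the centroid using Ī + A·d² with d = y − 60:
  web: d = 0 mm → contributes +2 304 000 mm⁴
  top flange (beyond web): d = 53 mm → contributes +1 344 859 mm⁴
  bottom flange (beyond web): d = -53 mm → contributes +1 344 859 mm⁴
Total I = 4 993 717 mm⁴.

I_xx ≈ 4.994 × 10⁶ mm⁴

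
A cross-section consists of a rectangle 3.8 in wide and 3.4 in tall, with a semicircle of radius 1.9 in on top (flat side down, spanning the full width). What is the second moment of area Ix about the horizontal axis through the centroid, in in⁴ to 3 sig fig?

Break the section into simple shapes (no overlaps), measuring from the bottom-left corner of the bounding box.
Rectangular body: 3.8 × 3.4, A = 12.92 in², y = 1.7 in, Ī = 12.446 in⁴.
Semicircular cap: semicircle r = 1.9, A = 5.6706 in², y = 4.2064 in, Ī = 1.4304 in⁴.
Centroid: ȳ = ΣA·y / ΣA = 2.4645 in.
Transfer each piece to the horizontal axis through the centroid using Ī + A·d² with d = y − 2.4645:
  rectangular body: d = -0.76451 in → contributes +19.998 in⁴
  semicircular cap: d = 1.7419 in → contributes +18.636 in⁴
Total I = 38.633 in⁴.

Ix ≈ 38.6 in⁴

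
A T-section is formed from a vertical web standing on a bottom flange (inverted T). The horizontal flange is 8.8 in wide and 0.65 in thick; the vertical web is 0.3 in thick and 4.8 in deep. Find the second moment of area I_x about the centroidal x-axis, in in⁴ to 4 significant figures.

Decompose the section into non-overlapping parts with the origin at the bottom-left of its bounding rectangle.
Flange: 8.8 × 0.65, A = 5.72 in², y = 0.325 in, Ī = 0.201392 in⁴.
Web: 0.3 × 4.8, A = 1.44 in², y = 3.05 in, Ī = 2.7648 in⁴.
Centroid: ȳ = ΣA·y / ΣA = 0.873045 in.
Transfer each piece to the centroidal x-axis using Ī + A·d² with d = y − 0.873045:
  flange: d = -0.548045 in → contributes +1.91941 in⁴
  web: d = 2.17696 in → contributes +9.58915 in⁴
Total I = 11.5086 in⁴.

I_x ≈ 11.51 in⁴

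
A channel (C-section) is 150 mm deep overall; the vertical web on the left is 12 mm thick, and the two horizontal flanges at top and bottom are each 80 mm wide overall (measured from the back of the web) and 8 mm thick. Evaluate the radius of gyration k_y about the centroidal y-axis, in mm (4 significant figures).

k_y ≈ 22.99 mm

Treat the section as a set of non-overlapping primitives; coordinates are from the bounding-box lower-left.
Web: 12 × 150, A = 1 800 mm², x = 6 mm, Ī = 21 600 mm⁴.
Top flange (beyond web): 68 × 8, A = 544 mm², x = 46 mm, Ī = 209 621 mm⁴.
Bottom flange (beyond web): 68 × 8, A = 544 mm², x = 46 mm, Ī = 209 621 mm⁴.
Centroid: x̄ = ΣA·x / ΣA = 21.0693 mm.
Transfer each piece to the centroidal y-axis using Ī + A·d² with d = x − 21.0693:
  web: d = -15.0693 mm → contributes +430 348 mm⁴
  top flange (beyond web): d = 24.9307 mm → contributes +547 740 mm⁴
  bottom flange (beyond web): d = 24.9307 mm → contributes +547 740 mm⁴
Total I = 1 525 829 mm⁴.
Radius of gyration: k = √(I/A) = √(1 525 829 / 2 888) = 22.9855 mm.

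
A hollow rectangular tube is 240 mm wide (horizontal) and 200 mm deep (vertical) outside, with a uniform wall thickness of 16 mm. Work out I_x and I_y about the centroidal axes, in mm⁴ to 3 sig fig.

Decompose the section into non-overlapping parts with the origin at the bottom-left of its bounding rectangle.
Outer rectangle: 240 × 200, A = 48 000 mm², y = 100 mm, Ī = 160 000 000 mm⁴.
Inner void (subtracted): 208 × 168, A = 34 944 mm², y = 100 mm, Ī = 82 188 288 mm⁴.
By symmetry the centroid is at mid-height, ȳ = 100 mm.
All pieces are centred on the centroidal x-axis, so I = ΣĪ (holes subtracted) = 77 811 712 mm⁴.
Repeating about the centroidal y-axis gives I_y = 104 415 232 mm⁴.

I_x ≈ 7.78 × 10⁷ mm⁴, I_y ≈ 1.04 × 10⁸ mm⁴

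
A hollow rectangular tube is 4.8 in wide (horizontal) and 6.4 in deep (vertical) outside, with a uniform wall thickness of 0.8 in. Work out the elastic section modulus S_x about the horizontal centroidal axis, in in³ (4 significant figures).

S_x ≈ 23.55 in³

Split into non-overlapping primitives; take the origin at the lower-left of the bounding box.
Outer rectangle: 4.8 × 6.4, A = 30.72 in², y = 3.2 in, Ī = 104.858 in⁴.
Inner void (subtracted): 3.2 × 4.8, A = 15.36 in², y = 3.2 in, Ī = 29.4912 in⁴.
By symmetry the centroid is at mid-height, ȳ = 3.2 in.
All pieces are centred on the horizontal centroidal axis, so I = ΣĪ (holes subtracted) = 75.3664 in⁴.
Extreme fibre distance c = 3.2 in; S = I/c = 23.552 in³.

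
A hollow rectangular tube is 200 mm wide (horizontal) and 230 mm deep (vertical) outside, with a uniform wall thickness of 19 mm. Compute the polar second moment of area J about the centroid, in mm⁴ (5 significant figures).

Split into non-overlapping primitives; take the origin at the lower-left of the bounding box.
Outer rectangle: 200 × 230, A = 46 000 mm², y = 115 mm, Ī = 202 783 333 mm⁴.
Inner void (subtracted): 162 × 192, A = 31 104 mm², y = 115 mm, Ī = 95 551 488 mm⁴.
By symmetry the centroid is at mid-height, ȳ = 115 mm.
All pieces are centred on the centroidal x-axis, so I = ΣĪ (holes subtracted) = 107 231 845 mm⁴.
Repeating about the centroidal y-axis gives I_y = 85 308 885 mm⁴.
Polar second moment: J = I_x + I_y = 192 540 731 mm⁴.

J ≈ 1.9254 × 10⁸ mm⁴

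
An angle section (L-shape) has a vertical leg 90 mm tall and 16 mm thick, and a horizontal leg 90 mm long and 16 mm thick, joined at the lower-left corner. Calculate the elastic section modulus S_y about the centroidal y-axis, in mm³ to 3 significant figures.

S_y ≈ 3.06 × 10⁴ mm³

Treat the section as a set of non-overlapping primitives; coordinates are from the bounding-box lower-left.
Vertical leg: 16 × 90, A = 1 440 mm², x = 8 mm, Ī = 30 720 mm⁴.
Horizontal leg (remainder): 74 × 16, A = 1 184 mm², x = 53 mm, Ī = 540 299 mm⁴.
Centroid: x̄ = ΣA·x / ΣA = 28.305 mm.
Transfer each piece to the centroidal y-axis using Ī + A·d² with d = x − 28.305:
  vertical leg: d = -20.305 mm → contributes +624 415 mm⁴
  horizontal leg (remainder): d = 24.695 mm → contributes +1 262 360 mm⁴
Total I = 1 886 775 mm⁴.
Extreme fibre distance c = 61.695 mm; S = I/c = 30 582 mm³.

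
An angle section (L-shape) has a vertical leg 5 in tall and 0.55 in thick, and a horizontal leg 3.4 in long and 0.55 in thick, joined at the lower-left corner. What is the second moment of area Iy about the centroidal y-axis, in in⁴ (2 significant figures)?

Split into non-overlapping primitives; take the origin at the lower-left of the bounding box.
Vertical leg: 0.55 × 5, A = 2.75 in², x = 0.275 in, Ī = 0.06932 in⁴.
Horizontal leg (remainder): 2.85 × 0.55, A = 1.568 in², x = 1.975 in, Ī = 1.061 in⁴.
Centroid: x̄ = ΣA·x / ΣA = 0.8922 in.
Transfer each piece to the centroidal y-axis using Ī + A·d² with d = x − 0.8922:
  vertical leg: d = -0.6172 in → contributes +1.117 in⁴
  horizontal leg (remainder): d = 1.083 in → contributes +2.899 in⁴
Total I = 4.016 in⁴.

Iy ≈ 4.0 in⁴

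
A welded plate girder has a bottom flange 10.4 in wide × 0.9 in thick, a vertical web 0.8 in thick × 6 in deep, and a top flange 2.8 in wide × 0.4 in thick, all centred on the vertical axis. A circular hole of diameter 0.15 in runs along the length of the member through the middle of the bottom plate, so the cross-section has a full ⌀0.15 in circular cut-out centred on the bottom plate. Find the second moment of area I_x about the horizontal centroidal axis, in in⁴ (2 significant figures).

I_x ≈ 84 in⁴

Decompose the section into non-overlapping parts with the origin at the bottom-left of its bounding rectangle.
Bottom plate: 10.4 × 0.9, A = 9.36 in², y = 0.45 in, Ī = 0.6318 in⁴.
Web plate: 0.8 × 6, A = 4.8 in², y = 3.9 in, Ī = 14.4 in⁴.
Top plate: 2.8 × 0.4, A = 1.12 in², y = 7.1 in, Ī = 0.01493 in⁴.
Hole (subtracted): ⌀0.15, A = 0.01767 in², y = 0.45 in, Ī = 0.00002485 in⁴.
Centroid: ȳ = ΣA·y / ΣA = 2.023 in.
Transfer each piece to the horizontal centroidal axis using Ī + A·d² with d = y − 2.023:
  bottom plate: d = -1.573 in → contributes +23.79 in⁴
  web plate: d = 1.877 in → contributes +31.31 in⁴
  top plate: d = 5.077 in → contributes +28.88 in⁴
  hole: d = -1.573 in → contributes −0.04375 in⁴
Total I = 83.94 in⁴.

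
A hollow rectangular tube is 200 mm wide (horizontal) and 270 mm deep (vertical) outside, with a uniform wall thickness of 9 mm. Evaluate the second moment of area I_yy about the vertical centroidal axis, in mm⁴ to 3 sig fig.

I_yy ≈ 5.34 × 10⁷ mm⁴

Treat the section as a set of non-overlapping primitives; coordinates are from the bounding-box lower-left.
Outer rectangle: 200 × 270, A = 54 000 mm², x = 100 mm, Ī = 180 000 000 mm⁴.
Inner void (subtracted): 182 × 252, A = 45 864 mm², x = 100 mm, Ī = 126 599 928 mm⁴.
By symmetry the centroid is at mid-width, x̄ = 100 mm.
All pieces are centred on the vertical centroidal axis, so I = ΣĪ (holes subtracted) = 53 400 072 mm⁴.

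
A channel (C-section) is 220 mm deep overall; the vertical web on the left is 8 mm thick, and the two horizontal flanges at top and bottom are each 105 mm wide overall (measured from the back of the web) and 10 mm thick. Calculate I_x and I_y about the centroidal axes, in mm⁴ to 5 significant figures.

Decompose the section into non-overlapping parts with the origin at the bottom-left of its bounding rectangle.
Web: 8 × 220, A = 1 760 mm², y = 110 mm, Ī = 7 098 667 mm⁴.
Top flange (beyond web): 97 × 10, A = 970 mm², y = 215 mm, Ī = 8083.333 mm⁴.
Bottom flange (beyond web): 97 × 10, A = 970 mm², y = 5 mm, Ī = 8083.333 mm⁴.
By symmetry the centroid is at mid-height, ȳ = 110 mm.
Transfer each piece to the centroidal x-axis using Ī + A·d² with d = y − 110:
  web: d = 0 mm → contributes +7 098 667 mm⁴
  top flange (beyond web): d = 105 mm → contributes +10 702 333 mm⁴
  bottom flange (beyond web): d = -105 mm → contributes +10 702 333 mm⁴
Total I = 28 503 333 mm⁴.
For the y-axis: x̄ = 31.52703 mm.
Repeating about the centroidal y-axis gives I_y = 4 074 006 mm⁴.

I_x ≈ 2.8503 × 10⁷ mm⁴, I_y ≈ 4.0740 × 10⁶ mm⁴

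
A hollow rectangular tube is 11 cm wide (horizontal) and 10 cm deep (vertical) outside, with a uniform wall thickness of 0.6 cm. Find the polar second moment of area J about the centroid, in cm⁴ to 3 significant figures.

Decompose the section into non-overlapping parts with the origin at the bottom-left of its bounding rectangle.
Outer rectangle: 11 × 10, A = 110 cm², y = 5 cm, Ī = 916.67 cm⁴.
Inner void (subtracted): 9.8 × 8.8, A = 86.24 cm², y = 5 cm, Ī = 556.54 cm⁴.
By symmetry the centroid is at mid-height, ȳ = 5 cm.
All pieces are centred on the centroidal x-axis, so I = ΣĪ (holes subtracted) = 360.13 cm⁴.
Repeating about the centroidal y-axis gives I_y = 418.96 cm⁴.
Polar second moment: J = I_x + I_y = 779.09 cm⁴.

J ≈ 779 cm⁴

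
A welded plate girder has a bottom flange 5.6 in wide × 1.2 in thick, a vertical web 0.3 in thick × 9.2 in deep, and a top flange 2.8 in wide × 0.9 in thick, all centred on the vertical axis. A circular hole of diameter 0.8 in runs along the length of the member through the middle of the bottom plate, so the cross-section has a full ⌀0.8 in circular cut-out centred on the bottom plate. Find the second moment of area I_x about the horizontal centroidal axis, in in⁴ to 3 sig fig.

I_x ≈ 219 in⁴

Treat the section as a set of non-overlapping primitives; coordinates are from the bounding-box lower-left.
Bottom plate: 5.6 × 1.2, A = 6.72 in², y = 0.6 in, Ī = 0.8064 in⁴.
Web plate: 0.3 × 9.2, A = 2.76 in², y = 5.8 in, Ī = 19.467 in⁴.
Top plate: 2.8 × 0.9, A = 2.52 in², y = 10.85 in, Ī = 0.1701 in⁴.
Hole (subtracted): ⌀0.8, A = 0.50265 in², y = 0.6 in, Ī = 0.020106 in⁴.
Centroid: ȳ = ΣA·y / ΣA = 4.0949 in.
Transfer each piece to the horizontal centroidal axis using Ī + A·d² with d = y − 4.0949:
  bottom plate: d = -3.4949 in → contributes +82.886 in⁴
  web plate: d = 1.7051 in → contributes +27.492 in⁴
  top plate: d = 6.7551 in → contributes +115.16 in⁴
  hole: d = -3.4949 in → contributes −6.1597 in⁴
Total I = 219.38 in⁴.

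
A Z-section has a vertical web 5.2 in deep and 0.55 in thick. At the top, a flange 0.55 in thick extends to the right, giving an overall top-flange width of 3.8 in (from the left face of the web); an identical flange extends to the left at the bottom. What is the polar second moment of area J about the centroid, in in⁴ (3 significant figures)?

J ≈ 42.0 in⁴

Split into non-overlapping primitives; take the origin at the lower-left of the bounding box.
Web: 0.55 × 5.2, A = 2.86 in², y = 2.6 in, Ī = 6.4445 in⁴.
Top flange (beyond web): 3.25 × 0.55, A = 1.7875 in², y = 4.925 in, Ī = 0.04506 in⁴.
Bottom flange (beyond web): 3.25 × 0.55, A = 1.7875 in², y = 0.275 in, Ī = 0.04506 in⁴.
Centroid: ȳ = ΣA·y / ΣA = 2.6 in.
Transfer each piece to the centroidal x-axis using Ī + A·d² with d = y − 2.6:
  web: d = 0 in → contributes +6.4445 in⁴
  top flange (beyond web): d = 2.325 in → contributes +9.7076 in⁴
  bottom flange (beyond web): d = -2.325 in → contributes +9.7076 in⁴
Total I = 25.86 in⁴.
For the y-axis: x̄ = 3.525 in.
Repeating about the centroidal y-axis gives I_y = 16.125 in⁴.
Polar second moment: J = I_x + I_y = 41.984 in⁴.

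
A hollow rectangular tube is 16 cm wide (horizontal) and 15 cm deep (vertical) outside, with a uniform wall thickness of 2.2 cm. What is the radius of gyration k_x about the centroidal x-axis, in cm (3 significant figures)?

Break the section into simple shapes (no overlaps), measuring from the bottom-left corner of the bounding box.
Outer rectangle: 16 × 15, A = 240 cm², y = 7.5 cm, Ī = 4 500 cm⁴.
Inner void (subtracted): 11.6 × 10.6, A = 122.96 cm², y = 7.5 cm, Ī = 1151.3 cm⁴.
By symmetry the centroid is at mid-height, ȳ = 7.5 cm.
All pieces are centred on the centroidal x-axis, so I = ΣĪ (holes subtracted) = 3348.7 cm⁴.
Radius of gyration: k = √(I/A) = √(3348.7 / 117.04) = 5.349 cm.

k_x ≈ 5.35 cm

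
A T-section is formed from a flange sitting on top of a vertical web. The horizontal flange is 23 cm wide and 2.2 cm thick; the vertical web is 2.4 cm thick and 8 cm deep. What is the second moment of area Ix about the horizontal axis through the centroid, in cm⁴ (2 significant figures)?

Ix ≈ 480 cm⁴

Decompose the section into non-overlapping parts with the origin at the bottom-left of its bounding rectangle.
Flange: 23 × 2.2, A = 50.6 cm², y = 9.1 cm, Ī = 20.41 cm⁴.
Web: 2.4 × 8, A = 19.2 cm², y = 4 cm, Ī = 102.4 cm⁴.
Centroid: ȳ = ΣA·y / ΣA = 7.697 cm.
Transfer each piece to the horizontal axis through the centroid using Ī + A·d² with d = y − 7.697:
  flange: d = 1.403 cm → contributes +120 cm⁴
  web: d = -3.697 cm → contributes +364.8 cm⁴
Total I = 484.8 cm⁴.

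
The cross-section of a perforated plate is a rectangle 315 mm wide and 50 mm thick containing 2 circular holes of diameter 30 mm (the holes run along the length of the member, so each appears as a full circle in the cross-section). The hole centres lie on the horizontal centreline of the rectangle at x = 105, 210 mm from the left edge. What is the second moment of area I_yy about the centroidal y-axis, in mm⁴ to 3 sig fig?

Decompose the section into non-overlapping parts with the origin at the bottom-left of its bounding rectangle.
Plate: 315 × 50, A = 15 750 mm², x = 157.5 mm, Ī = 130 232 813 mm⁴.
Hole 1 (subtracted): ⌀30, A = 706.86 mm², x = 105 mm, Ī = 39 761 mm⁴.
Hole 2 (subtracted): ⌀30, A = 706.86 mm², x = 210 mm, Ī = 39 761 mm⁴.
By symmetry the centroid is at mid-width, x̄ = 157.5 mm.
Transfer each piece to the centroidal y-axis using Ī + A·d² with d = x − 157.5:
  plate: d = 0 mm → contributes +130 232 813 mm⁴
  hole 1: d = -52.5 mm → contributes −1 988 039 mm⁴
  hole 2: d = 52.5 mm → contributes −1 988 039 mm⁴
Total I = 126 256 734 mm⁴.

I_yy ≈ 1.26 × 10⁸ mm⁴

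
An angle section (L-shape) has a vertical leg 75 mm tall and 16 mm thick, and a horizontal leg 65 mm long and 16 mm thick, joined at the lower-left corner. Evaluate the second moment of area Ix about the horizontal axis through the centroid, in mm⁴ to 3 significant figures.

Decompose the section into non-overlapping parts with the origin at the bottom-left of its bounding rectangle.
Vertical leg: 16 × 75, A = 1 200 mm², y = 37.5 mm, Ī = 562 500 mm⁴.
Horizontal leg (remainder): 49 × 16, A = 784 mm², y = 8 mm, Ī = 16 725 mm⁴.
Centroid: ȳ = ΣA·y / ΣA = 25.843 mm.
Transfer each piece to the horizontal axis through the centroid using Ī + A·d² with d = y − 25.843:
  vertical leg: d = 11.657 mm → contributes +725 570 mm⁴
  horizontal leg (remainder): d = -17.843 mm → contributes +266 322 mm⁴
Total I = 991 892 mm⁴.

Ix ≈ 9.92 × 10⁵ mm⁴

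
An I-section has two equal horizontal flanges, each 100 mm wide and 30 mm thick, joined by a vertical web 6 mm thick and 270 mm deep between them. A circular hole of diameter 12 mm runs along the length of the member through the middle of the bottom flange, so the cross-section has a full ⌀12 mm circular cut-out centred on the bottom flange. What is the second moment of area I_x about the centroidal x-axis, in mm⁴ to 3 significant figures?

Treat the section as a set of non-overlapping primitives; coordinates are from the bounding-box lower-left.
Bottom flange: 100 × 30, A = 3 000 mm², y = 15 mm, Ī = 225 000 mm⁴.
Web: 6 × 270, A = 1 620 mm², y = 165 mm, Ī = 9 841 500 mm⁴.
Top flange: 100 × 30, A = 3 000 mm², y = 315 mm, Ī = 225 000 mm⁴.
Hole (subtracted): ⌀12, A = 113.1 mm², y = 15 mm, Ī = 1017.9 mm⁴.
Centroid: ȳ = ΣA·y / ΣA = 167.26 mm.
Transfer each piece to the centroidal x-axis using Ī + A·d² with d = y − 167.26:
  bottom flange: d = -152.26 mm → contributes +69 774 201 mm⁴
  web: d = -2.2599 mm → contributes +9 849 773 mm⁴
  top flange: d = 147.74 mm → contributes +65 706 441 mm⁴
  hole: d = -152.26 mm → contributes −2 622 961 mm⁴
Total I = 142 707 454 mm⁴.

I_x ≈ 1.43 × 10⁸ mm⁴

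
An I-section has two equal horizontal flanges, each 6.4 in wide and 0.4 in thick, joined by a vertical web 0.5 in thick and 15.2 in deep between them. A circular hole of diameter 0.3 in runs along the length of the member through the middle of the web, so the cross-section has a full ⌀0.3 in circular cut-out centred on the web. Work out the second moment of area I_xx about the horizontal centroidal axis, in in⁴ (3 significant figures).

I_xx ≈ 458 in⁴

Decompose the section into non-overlapping parts with the origin at the bottom-left of its bounding rectangle.
Bottom flange: 6.4 × 0.4, A = 2.56 in², y = 0.2 in, Ī = 0.034133 in⁴.
Web: 0.5 × 15.2, A = 7.6 in², y = 8 in, Ī = 146.33 in⁴.
Top flange: 6.4 × 0.4, A = 2.56 in², y = 15.8 in, Ī = 0.034133 in⁴.
Hole (subtracted): ⌀0.3, A = 0.070686 in², y = 8 in, Ī = 0.00039761 in⁴.
By symmetry the centroid is at mid-height, ȳ = 8 in.
Transfer each piece to the horizontal centroidal axis using Ī + A·d² with d = y − 8:
  bottom flange: d = -7.8 in → contributes +155.78 in⁴
  web: d = 0 in → contributes +146.33 in⁴
  top flange: d = 7.8 in → contributes +155.78 in⁴
  hole: d = 0 in → contributes −0.00039761 in⁴
Total I = 457.89 in⁴.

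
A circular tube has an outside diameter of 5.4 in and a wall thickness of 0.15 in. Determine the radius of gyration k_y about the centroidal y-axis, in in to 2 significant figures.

Decompose the section into non-overlapping parts with the origin at the bottom-left of its bounding rectangle.
Outer circle: ⌀5.4, A = 22.9 in², x = 2.7 in, Ī = 41.74 in⁴.
Bore (subtracted): ⌀5.1, A = 20.43 in², x = 2.7 in, Ī = 33.21 in⁴.
By symmetry the centroid is at mid-width, x̄ = 2.7 in.
All pieces are centred on the centroidal y-axis, so I = ΣĪ (holes subtracted) = 8.531 in⁴.
Radius of gyration: k = √(I/A) = √(8.531 / 2.474) = 1.857 in.

k_y ≈ 1.9 in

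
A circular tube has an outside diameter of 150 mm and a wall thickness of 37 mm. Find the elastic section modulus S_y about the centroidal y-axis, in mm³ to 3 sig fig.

Treat the section as a set of non-overlapping primitives; coordinates are from the bounding-box lower-left.
Outer circle: ⌀150, A = 17 671 mm², x = 75 mm, Ī = 24 850 489 mm⁴.
Bore (subtracted): ⌀76, A = 4536.5 mm², x = 75 mm, Ī = 1 637 662 mm⁴.
By symmetry the centroid is at mid-width, x̄ = 75 mm.
All pieces are centred on the centroidal y-axis, so I = ΣĪ (holes subtracted) = 23 212 827 mm⁴.
Extreme fibre distance c = 75 mm; S = I/c = 309 504 mm³.

S_y ≈ 3.10 × 10⁵ mm³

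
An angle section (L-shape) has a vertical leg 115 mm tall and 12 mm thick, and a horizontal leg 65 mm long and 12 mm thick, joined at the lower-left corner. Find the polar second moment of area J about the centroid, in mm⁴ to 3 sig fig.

Break the section into simple shapes (no overlaps), measuring from the bottom-left corner of the bounding box.
Vertical leg: 12 × 115, A = 1 380 mm², y = 57.5 mm, Ī = 1 520 875 mm⁴.
Horizontal leg (remainder): 53 × 12, A = 636 mm², y = 6 mm, Ī = 7 632 mm⁴.
Centroid: ȳ = ΣA·y / ΣA = 41.253 mm.
Transfer each piece to the centroidal x-axis using Ī + A·d² with d = y − 41.253:
  vertical leg: d = 16.247 mm → contributes +1 885 148 mm⁴
  horizontal leg (remainder): d = -35.253 mm → contributes +798 035 mm⁴
Total I = 2 683 183 mm⁴.
For the y-axis: x̄ = 16.253 mm.
Repeating about the centroidal y-axis gives I_y = 625 283 mm⁴.
Polar second moment: J = I_x + I_y = 3 308 466 mm⁴.

J ≈ 3.31 × 10⁶ mm⁴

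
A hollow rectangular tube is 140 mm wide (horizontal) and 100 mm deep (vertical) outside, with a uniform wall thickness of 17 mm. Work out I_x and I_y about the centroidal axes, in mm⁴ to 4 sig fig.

Treat the section as a set of non-overlapping primitives; coordinates are from the bounding-box lower-left.
Outer rectangle: 140 × 100, A = 14 000 mm², y = 50 mm, Ī = 11 666 667 mm⁴.
Inner void (subtracted): 106 × 66, A = 6 996 mm², y = 50 mm, Ī = 2 539 548 mm⁴.
By symmetry the centroid is at mid-height, ȳ = 50 mm.
All pieces are centred on the centroidal x-axis, so I = ΣĪ (holes subtracted) = 9 127 119 mm⁴.
Repeating about the centroidal y-axis gives I_y = 16 316 079 mm⁴.

I_x ≈ 9.127 × 10⁶ mm⁴, I_y ≈ 1.632 × 10⁷ mm⁴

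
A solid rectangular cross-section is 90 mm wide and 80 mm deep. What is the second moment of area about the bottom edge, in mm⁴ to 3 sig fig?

The section: 90 × 80, A = 7 200 mm², y = 40 mm, Ī = 3 840 000 mm⁴.
Transfer it to the bottom edge using Ī + A·d² with d = y − 0:
  the section: d = 40 mm → contributes +15 360 000 mm⁴
Total I = 15 360 000 mm⁴.

I_base ≈ 1.54 × 10⁷ mm⁴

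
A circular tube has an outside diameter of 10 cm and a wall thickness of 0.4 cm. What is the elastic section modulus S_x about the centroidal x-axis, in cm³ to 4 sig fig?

Break the section into simple shapes (no overlaps), measuring from the bottom-left corner of the bounding box.
Outer circle: ⌀10, A = 78.5398 cm², y = 5 cm, Ī = 490.874 cm⁴.
Bore (subtracted): ⌀9.2, A = 66.4761 cm², y = 5 cm, Ī = 351.659 cm⁴.
By symmetry the centroid is at mid-height, ȳ = 5 cm.
All pieces are centred on the centroidal x-axis, so I = ΣĪ (holes subtracted) = 139.215 cm⁴.
Extreme fibre distance c = 5 cm; S = I/c = 27.8431 cm³.

S_x ≈ 27.84 cm³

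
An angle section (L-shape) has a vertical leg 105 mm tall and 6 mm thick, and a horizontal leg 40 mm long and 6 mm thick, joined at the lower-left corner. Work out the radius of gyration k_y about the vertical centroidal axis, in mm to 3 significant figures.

k_y ≈ 9.99 mm

Decompose the section into non-overlapping parts with the origin at the bottom-left of its bounding rectangle.
Vertical leg: 6 × 105, A = 630 mm², x = 3 mm, Ī = 1 890 mm⁴.
Horizontal leg (remainder): 34 × 6, A = 204 mm², x = 23 mm, Ī = 19 652 mm⁴.
Centroid: x̄ = ΣA·x / ΣA = 7.8921 mm.
Transfer each piece to the vertical centroidal axis using Ī + A·d² with d = x − 7.8921:
  vertical leg: d = -4.8921 mm → contributes +16 967 mm⁴
  horizontal leg (remainder): d = 15.108 mm → contributes +66 215 mm⁴
Total I = 83 182 mm⁴.
Radius of gyration: k = √(I/A) = √(83 182 / 834) = 9.9869 mm.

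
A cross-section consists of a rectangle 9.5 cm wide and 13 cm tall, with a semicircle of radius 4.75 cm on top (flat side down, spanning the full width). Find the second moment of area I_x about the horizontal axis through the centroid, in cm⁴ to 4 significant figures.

Treat the section as a set of non-overlapping primitives; coordinates are from the bounding-box lower-left.
Rectangular body: 9.5 × 13, A = 123.5 cm², y = 6.5 cm, Ī = 1739.29 cm⁴.
Semicircular cap: semicircle r = 4.75, A = 35.4411 cm², y = 15.016 cm, Ī = 55.8736 cm⁴.
Centroid: ȳ = ΣA·y / ΣA = 8.39891 cm.
Transfer each piece to the horizontal axis through the centroid using Ī + A·d² with d = y − 8.39891:
  rectangular body: d = -1.89891 cm → contributes +2184.62 cm⁴
  semicircular cap: d = 6.61705 cm → contributes +1607.67 cm⁴
Total I = 3792.29 cm⁴.

I_x ≈ 3792 cm⁴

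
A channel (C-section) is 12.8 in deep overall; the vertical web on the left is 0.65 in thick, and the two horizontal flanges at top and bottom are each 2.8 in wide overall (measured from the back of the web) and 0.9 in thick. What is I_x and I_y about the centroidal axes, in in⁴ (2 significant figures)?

I_x ≈ 250 in⁴, I_y ≈ 7.0 in⁴

Decompose the section into non-overlapping parts with the origin at the bottom-left of its bounding rectangle.
Web: 0.65 × 12.8, A = 8.32 in², y = 6.4 in, Ī = 113.6 in⁴.
Top flange (beyond web): 2.15 × 0.9, A = 1.935 in², y = 12.35 in, Ī = 0.1306 in⁴.
Bottom flange (beyond web): 2.15 × 0.9, A = 1.935 in², y = 0.45 in, Ī = 0.1306 in⁴.
By symmetry the centroid is at mid-height, ȳ = 6.4 in.
Transfer each piece to the centroidal x-axis using Ī + A·d² with d = y − 6.4:
  web: d = 0 in → contributes +113.6 in⁴
  top flange (beyond web): d = 5.95 in → contributes +68.63 in⁴
  bottom flange (beyond web): d = -5.95 in → contributes +68.63 in⁴
Total I = 250.9 in⁴.
For the y-axis: x̄ = 0.7695 in.
Repeating about the centroidal y-axis gives I_y = 6.961 in⁴.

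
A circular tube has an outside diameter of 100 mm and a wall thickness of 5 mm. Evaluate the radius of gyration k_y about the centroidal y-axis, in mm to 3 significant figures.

Break the section into simple shapes (no overlaps), measuring from the bottom-left corner of the bounding box.
Outer circle: ⌀100, A = 7 854 mm², x = 50 mm, Ī = 4 908 739 mm⁴.
Bore (subtracted): ⌀90, A = 6361.7 mm², x = 50 mm, Ī = 3 220 623 mm⁴.
By symmetry the centroid is at mid-width, x̄ = 50 mm.
All pieces are centred on the centroidal y-axis, so I = ΣĪ (holes subtracted) = 1 688 115 mm⁴.
Radius of gyration: k = √(I/A) = √(1 688 115 / 1492.3) = 33.634 mm.

k_y ≈ 33.6 mm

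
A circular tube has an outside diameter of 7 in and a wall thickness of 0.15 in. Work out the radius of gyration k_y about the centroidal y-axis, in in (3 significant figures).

k_y ≈ 2.42 in

Decompose the section into non-overlapping parts with the origin at the bottom-left of its bounding rectangle.
Outer circle: ⌀7, A = 38.485 in², x = 3.5 in, Ī = 117.86 in⁴.
Bore (subtracted): ⌀6.7, A = 35.257 in², x = 3.5 in, Ī = 98.917 in⁴.
By symmetry the centroid is at mid-width, x̄ = 3.5 in.
All pieces are centred on the centroidal y-axis, so I = ΣĪ (holes subtracted) = 18.942 in⁴.
Radius of gyration: k = √(I/A) = √(18.942 / 3.228) = 2.4224 in.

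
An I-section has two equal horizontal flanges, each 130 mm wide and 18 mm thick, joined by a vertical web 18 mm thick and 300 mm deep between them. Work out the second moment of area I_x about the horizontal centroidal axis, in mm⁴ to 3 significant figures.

I_x ≈ 1.59 × 10⁸ mm⁴

Decompose the section into non-overlapping parts with the origin at the bottom-left of its bounding rectangle.
Bottom flange: 130 × 18, A = 2 340 mm², y = 9 mm, Ī = 63 180 mm⁴.
Web: 18 × 300, A = 5 400 mm², y = 168 mm, Ī = 40 500 000 mm⁴.
Top flange: 130 × 18, A = 2 340 mm², y = 327 mm, Ī = 63 180 mm⁴.
By symmetry the centroid is at mid-height, ȳ = 168 mm.
Transfer each piece to the horizontal centroidal axis using Ī + A·d² with d = y − 168:
  bottom flange: d = -159 mm → contributes +59 220 720 mm⁴
  web: d = 0 mm → contributes +40 500 000 mm⁴
  top flange: d = 159 mm → contributes +59 220 720 mm⁴
Total I = 158 941 440 mm⁴.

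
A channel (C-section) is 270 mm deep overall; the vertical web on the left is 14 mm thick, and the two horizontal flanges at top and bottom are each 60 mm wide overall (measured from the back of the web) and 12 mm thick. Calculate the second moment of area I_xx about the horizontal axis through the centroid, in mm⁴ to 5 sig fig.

I_xx ≈ 4.1348 × 10⁷ mm⁴

Split into non-overlapping primitives; take the origin at the lower-left of the bounding box.
Web: 14 × 270, A = 3 780 mm², y = 135 mm, Ī = 22 963 500 mm⁴.
Top flange (beyond web): 46 × 12, A = 552 mm², y = 264 mm, Ī = 6 624 mm⁴.
Bottom flange (beyond web): 46 × 12, A = 552 mm², y = 6 mm, Ī = 6 624 mm⁴.
By symmetry the centroid is at mid-height, ȳ = 135 mm.
Transfer each piece to the horizontal axis through the centroid using Ī + A·d² with d = y − 135:
  web: d = 0 mm → contributes +22 963 500 mm⁴
  top flange (beyond web): d = 129 mm → contributes +9 192 456 mm⁴
  bottom flange (beyond web): d = -129 mm → contributes +9 192 456 mm⁴
Total I = 41 348 412 mm⁴.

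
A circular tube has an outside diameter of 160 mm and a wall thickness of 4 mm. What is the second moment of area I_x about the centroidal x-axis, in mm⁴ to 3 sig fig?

Break the section into simple shapes (no overlaps), measuring from the bottom-left corner of the bounding box.
Outer circle: ⌀160, A = 20 106 mm², y = 80 mm, Ī = 32 169 909 mm⁴.
Bore (subtracted): ⌀152, A = 18 146 mm², y = 80 mm, Ī = 26 202 592 mm⁴.
By symmetry the centroid is at mid-height, ȳ = 80 mm.
All pieces are centred on the centroidal x-axis, so I = ΣĪ (holes subtracted) = 5 967 317 mm⁴.

I_x ≈ 5.97 × 10⁶ mm⁴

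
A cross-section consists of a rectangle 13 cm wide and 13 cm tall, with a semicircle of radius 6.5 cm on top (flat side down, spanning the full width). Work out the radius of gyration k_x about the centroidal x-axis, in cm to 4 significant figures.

k_x ≈ 5.320 cm

Break the section into simple shapes (no overlaps), measuring from the bottom-left corner of the bounding box.
Rectangular body: 13 × 13, A = 169 cm², y = 6.5 cm, Ī = 2380.08 cm⁴.
Semicircular cap: semicircle r = 6.5, A = 66.3661 cm², y = 15.7587 cm, Ī = 195.923 cm⁴.
Centroid: ȳ = ΣA·y / ΣA = 9.11067 cm.
Transfer each piece to the centroidal x-axis using Ī + A·d² with d = y − 9.11067:
  rectangular body: d = -2.61067 cm → contributes +3531.92 cm⁴
  semicircular cap: d = 6.64802 cm → contributes +3129.05 cm⁴
Total I = 6660.97 cm⁴.
Radius of gyration: k = √(I/A) = √(6660.97 / 235.366) = 5.31982 cm.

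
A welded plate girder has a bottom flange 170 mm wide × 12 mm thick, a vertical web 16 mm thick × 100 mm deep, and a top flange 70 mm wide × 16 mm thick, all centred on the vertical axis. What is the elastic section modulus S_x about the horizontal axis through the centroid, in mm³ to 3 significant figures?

S_x ≈ 1.45 × 10⁵ mm³

Split into non-overlapping primitives; take the origin at the lower-left of the bounding box.
Bottom plate: 170 × 12, A = 2 040 mm², y = 6 mm, Ī = 24 480 mm⁴.
Web plate: 16 × 100, A = 1 600 mm², y = 62 mm, Ī = 1 333 333 mm⁴.
Top plate: 70 × 16, A = 1 120 mm², y = 120 mm, Ī = 23 893 mm⁴.
Centroid: ȳ = ΣA·y / ΣA = 51.647 mm.
Transfer each piece to the horizontal axis through the centroid using Ī + A·d² with d = y − 51.647:
  bottom plate: d = -45.647 mm → contributes +4 275 134 mm⁴
  web plate: d = 10.353 mm → contributes +1 504 827 mm⁴
  top plate: d = 68.353 mm → contributes +5 256 673 mm⁴
Total I = 11 036 634 mm⁴.
Extreme fibre distance c = 76.353 mm; S = I/c = 144 548 mm³.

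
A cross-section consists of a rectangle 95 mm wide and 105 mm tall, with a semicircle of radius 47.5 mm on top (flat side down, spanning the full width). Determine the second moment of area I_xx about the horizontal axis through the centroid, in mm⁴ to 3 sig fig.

I_xx ≈ 2.35 × 10⁷ mm⁴

Treat the section as a set of non-overlapping primitives; coordinates are from the bounding-box lower-left.
Rectangular body: 95 × 105, A = 9 975 mm², y = 52.5 mm, Ī = 9 164 531 mm⁴.
Semicircular cap: semicircle r = 47.5, A = 3544.1 mm², y = 125.16 mm, Ī = 558 736 mm⁴.
Centroid: ȳ = ΣA·y / ΣA = 71.548 mm.
Transfer each piece to the horizontal axis through the centroid using Ī + A·d² with d = y − 71.548:
  rectangular body: d = -19.048 mm → contributes +12 783 770 mm⁴
  semicircular cap: d = 53.612 mm → contributes +10 745 191 mm⁴
Total I = 23 528 961 mm⁴.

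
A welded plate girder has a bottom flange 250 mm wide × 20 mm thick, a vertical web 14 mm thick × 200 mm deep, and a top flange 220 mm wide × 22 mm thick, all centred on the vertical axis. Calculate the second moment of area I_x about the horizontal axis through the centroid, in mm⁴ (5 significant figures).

Break the section into simple shapes (no overlaps), measuring from the bottom-left corner of the bounding box.
Bottom plate: 250 × 20, A = 5 000 mm², y = 10 mm, Ī = 166666.7 mm⁴.
Web plate: 14 × 200, A = 2 800 mm², y = 120 mm, Ī = 9 333 333 mm⁴.
Top plate: 220 × 22, A = 4 840 mm², y = 231 mm, Ī = 195213.3 mm⁴.
Centroid: ȳ = ΣA·y / ΣA = 118.9905 mm.
Transfer each piece to the horizontal axis through the centroid using Ī + A·d² with d = y − 118.9905:
  bottom plate: d = -108.9905 mm → contributes +59 561 319 mm⁴
  web plate: d = 1.009494 mm → contributes +9 336 187 mm⁴
  top plate: d = 112.0095 mm → contributes +60 918 466 mm⁴
Total I = 129 815 972 mm⁴.

I_x ≈ 1.2982 × 10⁸ mm⁴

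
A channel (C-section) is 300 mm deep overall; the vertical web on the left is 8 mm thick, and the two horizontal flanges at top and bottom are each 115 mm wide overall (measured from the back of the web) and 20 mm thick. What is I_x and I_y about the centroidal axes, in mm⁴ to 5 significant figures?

I_x ≈ 1.0203 × 10⁸ mm⁴, I_y ≈ 9.1804 × 10⁶ mm⁴

Decompose the section into non-overlapping parts with the origin at the bottom-left of its bounding rectangle.
Web: 8 × 300, A = 2 400 mm², y = 150 mm, Ī = 18 000 000 mm⁴.
Top flange (beyond web): 107 × 20, A = 2 140 mm², y = 290 mm, Ī = 71333.33 mm⁴.
Bottom flange (beyond web): 107 × 20, A = 2 140 mm², y = 10 mm, Ī = 71333.33 mm⁴.
By symmetry the centroid is at mid-height, ȳ = 150 mm.
Transfer each piece to the centroidal x-axis using Ī + A·d² with d = y − 150:
  web: d = 0 mm → contributes +18 000 000 mm⁴
  top flange (beyond web): d = 140 mm → contributes +42 015 333 mm⁴
  bottom flange (beyond web): d = -140 mm → contributes +42 015 333 mm⁴
Total I = 102 030 667 mm⁴.
For the y-axis: x̄ = 40.84132 mm.
Repeating about the centroidal y-axis gives I_y = 9 180 378 mm⁴.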